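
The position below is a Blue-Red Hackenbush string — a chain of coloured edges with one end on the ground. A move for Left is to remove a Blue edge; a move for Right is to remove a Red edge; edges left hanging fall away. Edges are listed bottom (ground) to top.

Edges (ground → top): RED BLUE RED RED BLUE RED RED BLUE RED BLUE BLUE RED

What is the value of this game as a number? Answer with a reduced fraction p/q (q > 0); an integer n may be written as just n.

Prefix values for RED BLUE RED RED BLUE RED RED BLUE RED BLUE BLUE RED via {L|R} + simplicity:
1 of 12 · R · max L −∞ · min R 0 gives -1
2 of 12 · RB · max L -1 · min R 0 gives -1/2
3 of 12 · RBR · max L -1 · min R -1/2 gives -3/4
4 of 12 · RBRR · max L -1 · min R -3/4 gives -7/8
5 of 12 · RBRRB · max L -7/8 · min R -3/4 gives -13/16
6 of 12 · RBRRBR · max L -7/8 · min R -13/16 gives -27/32
7 of 12 · RBRRBRR · max L -7/8 · min R -27/32 gives -55/64
8 of 12 · RBRRBRRB · max L -55/64 · min R -27/32 gives -109/128
9 of 12 · RBRRBRRBR · max L -55/64 · min R -109/128 gives -219/256
10 of 12 · RBRRBRRBRB · max L -219/256 · min R -109/128 gives -437/512
11 of 12 · RBRRBRRBRBB · max L -437/512 · min R -109/128 gives -873/1024
12 of 12 · RBRRBRRBRBBR · max L -437/512 · min R -873/1024 gives -1747/2048

-1747/2048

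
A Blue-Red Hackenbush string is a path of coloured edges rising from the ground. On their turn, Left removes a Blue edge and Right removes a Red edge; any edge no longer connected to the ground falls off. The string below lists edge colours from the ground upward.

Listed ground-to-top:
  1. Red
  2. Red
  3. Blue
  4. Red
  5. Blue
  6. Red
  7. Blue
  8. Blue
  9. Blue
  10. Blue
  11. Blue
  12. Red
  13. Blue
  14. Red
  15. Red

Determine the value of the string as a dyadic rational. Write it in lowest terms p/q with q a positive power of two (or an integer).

G_1 [R]  L=[none]  R=[0]  ⇒ -1
G_2 [RR]  L=[none]  R=[-1; 0]  ⇒ -2
G_3 [RRB]  L=[-2]  R=[-1; 0]  ⇒ -3/2
G_4 [RRBR]  L=[-2]  R=[-3/2; -1; 0]  ⇒ -7/4
G_5 [RRBRB]  L=[-2; -7/4]  R=[-3/2; -1; 0]  ⇒ -13/8
G_6 [RRBRBR]  L=[-2; -7/4]  R=[-13/8; -3/2; -1; 0]  ⇒ -27/16
G_7 [RRBRBRB]  L=[-2; -7/4; -27/16]  R=[-13/8; -3/2; -1; 0]  ⇒ -53/32
G_8 [RRBRBRBB]  L=[-2; -7/4; -27/16; -53/32]  R=[-13/8; -3/2; -1; 0]  ⇒ -105/64
G_9 [RRBRBRBBB]  L=[-2; -7/4; -27/16; -53/32; -105/64]  R=[-13/8; -3/2; -1; 0]  ⇒ -209/128
G_10 [RRBRBRBBBB]  L=[-2; -7/4; -27/16; -53/32; -105/64; -209/128]  R=[-13/8; -3/2; -1; 0]  ⇒ -417/256
G_11 [RRBRBRBBBBB]  L=[-2; -7/4; -27/16; -53/32; -105/64; -209/128; -417/256]  R=[-13/8; -3/2; -1; 0]  ⇒ -833/512
G_12 [RRBRBRBBBBBR]  L=[-2; -7/4; -27/16; -53/32; -105/64; -209/128; -417/256]  R=[-833/512; -13/8; -3/2; -1; 0]  ⇒ -1667/1024
G_13 [RRBRBRBBBBBRB]  L=[-2; -7/4; -27/16; -53/32; -105/64; -209/128; -417/256; -1667/1024]  R=[-833/512; -13/8; -3/2; -1; 0]  ⇒ -3333/2048
G_14 [RRBRBRBBBBBRBR]  L=[-2; -7/4; -27/16; -53/32; -105/64; -209/128; -417/256; -1667/1024]  R=[-3333/2048; -833/512; -13/8; -3/2; -1; 0]  ⇒ -6667/4096
G_15 [RRBRBRBBBBBRBRR]  L=[-2; -7/4; -27/16; -53/32; -105/64; -209/128; -417/256; -1667/1024]  R=[-6667/4096; -3333/2048; -833/512; -13/8; -3/2; -1; 0]  ⇒ -13335/8192

-13335/8192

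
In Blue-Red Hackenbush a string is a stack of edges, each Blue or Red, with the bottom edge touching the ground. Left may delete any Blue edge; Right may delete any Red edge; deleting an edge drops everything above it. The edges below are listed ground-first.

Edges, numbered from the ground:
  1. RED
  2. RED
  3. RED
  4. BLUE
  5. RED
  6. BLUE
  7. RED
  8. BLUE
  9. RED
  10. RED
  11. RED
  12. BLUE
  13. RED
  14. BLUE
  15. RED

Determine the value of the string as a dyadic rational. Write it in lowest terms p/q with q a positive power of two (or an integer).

-10987/4096

Build v(s[:k]) for k = 1..15, string s = RED RED RED BLUE RED BLUE RED BLUE RED RED RED BLUE RED BLUE RED.
R: Left { · }, Right { 0 } -> simplest -1
RR: Left { · }, Right { -1, 0 } -> simplest -2
RRR: Left { · }, Right { -2, -1, 0 } -> simplest -3
RRRB: Left { -3 }, Right { -2, -1, 0 } -> simplest -5/2
RRRBR: Left { -3 }, Right { -5/2, -2, -1, 0 } -> simplest -11/4
RRRBRB: Left { -3, -11/4 }, Right { -5/2, -2, -1, 0 } -> simplest -21/8
RRRBRBR: Left { -3, -11/4 }, Right { -21/8, -5/2, -2, -1, 0 } -> simplest -43/16
RRRBRBRB: Left { -3, -11/4, -43/16 }, Right { -21/8, -5/2, -2, -1, 0 } -> simplest -85/32
RRRBRBRBR: Left { -3, -11/4, -43/16 }, Right { -85/32, -21/8, -5/2, -2, -1, 0 } -> simplest -171/64
RRRBRBRBRR: Left { -3, -11/4, -43/16 }, Right { -171/64, -85/32, -21/8, -5/2, -2, -1, 0 } -> simplest -343/128
RRRBRBRBRRR: Left { -3, -11/4, -43/16 }, Right { -343/128, -171/64, -85/32, -21/8, -5/2, -2, -1, 0 } -> simplest -687/256
RRRBRBRBRRRB: Left { -3, -11/4, -43/16, -687/256 }, Right { -343/128, -171/64, -85/32, -21/8, -5/2, -2, -1, 0 } -> simplest -1373/512
RRRBRBRBRRRBR: Left { -3, -11/4, -43/16, -687/256 }, Right { -1373/512, -343/128, -171/64, -85/32, -21/8, -5/2, -2, -1, 0 } -> simplest -2747/1024
RRRBRBRBRRRBRB: Left { -3, -11/4, -43/16, -687/256, -2747/1024 }, Right { -1373/512, -343/128, -171/64, -85/32, -21/8, -5/2, -2, -1, 0 } -> simplest -5493/2048
RRRBRBRBRRRBRBR: Left { -3, -11/4, -43/16, -687/256, -2747/1024 }, Right { -5493/2048, -1373/512, -343/128, -171/64, -85/32, -21/8, -5/2, -2, -1, 0 } -> simplest -10987/4096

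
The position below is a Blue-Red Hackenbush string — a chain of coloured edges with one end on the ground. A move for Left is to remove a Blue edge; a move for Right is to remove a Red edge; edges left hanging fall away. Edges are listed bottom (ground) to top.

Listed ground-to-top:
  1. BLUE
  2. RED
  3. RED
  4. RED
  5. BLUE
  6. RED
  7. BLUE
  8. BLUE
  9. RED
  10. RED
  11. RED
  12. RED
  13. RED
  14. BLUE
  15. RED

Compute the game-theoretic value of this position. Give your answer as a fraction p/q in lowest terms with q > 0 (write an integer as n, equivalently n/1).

value_1 [B]  L=[0]  R=[—]  = 1
value_2 [BR]  L=[0]  R=[1]  = 1/2
value_3 [BRR]  L=[0]  R=[1/2, 1]  = 1/4
value_4 [BRRR]  L=[0]  R=[1/4, 1/2, 1]  = 1/8
value_5 [BRRRB]  L=[0, 1/8]  R=[1/4, 1/2, 1]  = 3/16
value_6 [BRRRBR]  L=[0, 1/8]  R=[3/16, 1/4, 1/2, 1]  = 5/32
value_7 [BRRRBRB]  L=[0, 1/8, 5/32]  R=[3/16, 1/4, 1/2, 1]  = 11/64
value_8 [BRRRBRBB]  L=[0, 1/8, 5/32, 11/64]  R=[3/16, 1/4, 1/2, 1]  = 23/128
value_9 [BRRRBRBBR]  L=[0, 1/8, 5/32, 11/64]  R=[23/128, 3/16, 1/4, 1/2, 1]  = 45/256
value_10 [BRRRBRBBRR]  L=[0, 1/8, 5/32, 11/64]  R=[45/256, 23/128, 3/16, 1/4, 1/2, 1]  = 89/512
value_11 [BRRRBRBBRRR]  L=[0, 1/8, 5/32, 11/64]  R=[89/512, 45/256, 23/128, 3/16, 1/4, 1/2, 1]  = 177/1024
value_12 [BRRRBRBBRRRR]  L=[0, 1/8, 5/32, 11/64]  R=[177/1024, 89/512, 45/256, 23/128, 3/16, 1/4, 1/2, 1]  = 353/2048
value_13 [BRRRBRBBRRRRR]  L=[0, 1/8, 5/32, 11/64]  R=[353/2048, 177/1024, 89/512, 45/256, 23/128, 3/16, 1/4, 1/2, 1]  = 705/4096
value_14 [BRRRBRBBRRRRRB]  L=[0, 1/8, 5/32, 11/64, 705/4096]  R=[353/2048, 177/1024, 89/512, 45/256, 23/128, 3/16, 1/4, 1/2, 1]  = 1411/8192
value_15 [BRRRBRBBRRRRRBR]  L=[0, 1/8, 5/32, 11/64, 705/4096]  R=[1411/8192, 353/2048, 177/1024, 89/512, 45/256, 23/128, 3/16, 1/4, 1/2, 1]  = 2821/16384

2821/16384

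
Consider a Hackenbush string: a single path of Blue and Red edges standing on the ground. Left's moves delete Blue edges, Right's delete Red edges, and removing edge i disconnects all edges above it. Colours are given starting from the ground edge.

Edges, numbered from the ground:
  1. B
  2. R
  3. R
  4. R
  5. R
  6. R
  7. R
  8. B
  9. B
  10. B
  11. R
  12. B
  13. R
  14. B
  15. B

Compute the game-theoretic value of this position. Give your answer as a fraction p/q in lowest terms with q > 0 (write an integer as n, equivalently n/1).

edge 1 of 15 (B): { 0 |  } => 1
edge 2 of 15 (R): { 0 | 1 } => 1/2
edge 3 of 15 (R): { 0 | 1/2; 1 } => 1/4
edge 4 of 15 (R): { 0 | 1/4; 1/2; 1 } => 1/8
edge 5 of 15 (R): { 0 | 1/8; 1/4; 1/2; 1 } => 1/16
edge 6 of 15 (R): { 0 | 1/16; 1/8; 1/4; 1/2; 1 } => 1/32
edge 7 of 15 (R): { 0 | 1/32; 1/16; 1/8; 1/4; 1/2; 1 } => 1/64
edge 8 of 15 (B): { 0; 1/64 | 1/32; 1/16; 1/8; 1/4; 1/2; 1 } => 3/128
edge 9 of 15 (B): { 0; 1/64; 3/128 | 1/32; 1/16; 1/8; 1/4; 1/2; 1 } => 7/256
edge 10 of 15 (B): { 0; 1/64; 3/128; 7/256 | 1/32; 1/16; 1/8; 1/4; 1/2; 1 } => 15/512
edge 11 of 15 (R): { 0; 1/64; 3/128; 7/256 | 15/512; 1/32; 1/16; 1/8; 1/4; 1/2; 1 } => 29/1024
edge 12 of 15 (B): { 0; 1/64; 3/128; 7/256; 29/1024 | 15/512; 1/32; 1/16; 1/8; 1/4; 1/2; 1 } => 59/2048
edge 13 of 15 (R): { 0; 1/64; 3/128; 7/256; 29/1024 | 59/2048; 15/512; 1/32; 1/16; 1/8; 1/4; 1/2; 1 } => 117/4096
edge 14 of 15 (B): { 0; 1/64; 3/128; 7/256; 29/1024; 117/4096 | 59/2048; 15/512; 1/32; 1/16; 1/8; 1/4; 1/2; 1 } => 235/8192
edge 15 of 15 (B): { 0; 1/64; 3/128; 7/256; 29/1024; 117/4096; 235/8192 | 59/2048; 15/512; 1/32; 1/16; 1/8; 1/4; 1/2; 1 } => 471/16384

471/16384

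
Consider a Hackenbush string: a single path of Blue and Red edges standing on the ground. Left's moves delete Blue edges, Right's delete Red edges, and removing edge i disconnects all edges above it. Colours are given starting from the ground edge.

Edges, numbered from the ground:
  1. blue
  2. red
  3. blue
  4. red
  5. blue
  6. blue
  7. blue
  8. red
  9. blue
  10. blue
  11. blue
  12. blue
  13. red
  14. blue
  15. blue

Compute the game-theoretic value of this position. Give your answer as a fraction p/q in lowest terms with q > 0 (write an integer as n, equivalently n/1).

12023/16384

Recurse on prefixes of the 15-edge string blue red blue red blue blue blue red blue blue blue blue red blue blue:
step 1: add blue to get b; options L={ 0 } R={ none } ⇒ 1
step 2: add red to get br; options L={ 0 } R={ 1 } ⇒ 1/2
step 3: add blue to get brb; options L={ 0,1/2 } R={ 1 } ⇒ 3/4
step 4: add red to get brbr; options L={ 0,1/2 } R={ 3/4,1 } ⇒ 5/8
step 5: add blue to get brbrb; options L={ 0,1/2,5/8 } R={ 3/4,1 } ⇒ 11/16
step 6: add blue to get brbrbb; options L={ 0,1/2,5/8,11/16 } R={ 3/4,1 } ⇒ 23/32
step 7: add blue to get brbrbbb; options L={ 0,1/2,5/8,11/16,23/32 } R={ 3/4,1 } ⇒ 47/64
step 8: add red to get brbrbbbr; options L={ 0,1/2,5/8,11/16,23/32 } R={ 47/64,3/4,1 } ⇒ 93/128
step 9: add blue to get brbrbbbrb; options L={ 0,1/2,5/8,11/16,23/32,93/128 } R={ 47/64,3/4,1 } ⇒ 187/256
step 10: add blue to get brbrbbbrbb; options L={ 0,1/2,5/8,11/16,23/32,93/128,187/256 } R={ 47/64,3/4,1 } ⇒ 375/512
step 11: add blue to get brbrbbbrbbb; options L={ 0,1/2,5/8,11/16,23/32,93/128,187/256,375/512 } R={ 47/64,3/4,1 } ⇒ 751/1024
step 12: add blue to get brbrbbbrbbbb; options L={ 0,1/2,5/8,11/16,23/32,93/128,187/256,375/512,751/1024 } R={ 47/64,3/4,1 } ⇒ 1503/2048
step 13: add red to get brbrbbbrbbbbr; options L={ 0,1/2,5/8,11/16,23/32,93/128,187/256,375/512,751/1024 } R={ 1503/2048,47/64,3/4,1 } ⇒ 3005/4096
step 14: add blue to get brbrbbbrbbbbrb; options L={ 0,1/2,5/8,11/16,23/32,93/128,187/256,375/512,751/1024,3005/4096 } R={ 1503/2048,47/64,3/4,1 } ⇒ 6011/8192
step 15: add blue to get brbrbbbrbbbbrbb; options L={ 0,1/2,5/8,11/16,23/32,93/128,187/256,375/512,751/1024,3005/4096,6011/8192 } R={ 1503/2048,47/64,3/4,1 } ⇒ 12023/16384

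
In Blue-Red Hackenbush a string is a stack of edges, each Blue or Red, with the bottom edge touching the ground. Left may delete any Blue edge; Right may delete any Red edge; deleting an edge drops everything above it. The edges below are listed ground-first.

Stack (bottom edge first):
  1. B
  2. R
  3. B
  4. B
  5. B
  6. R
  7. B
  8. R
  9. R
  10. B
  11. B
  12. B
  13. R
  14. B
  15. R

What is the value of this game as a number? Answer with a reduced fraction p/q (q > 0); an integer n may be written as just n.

step 1: add B to get B; options L={ 0 } R={ ∅ } = 1
step 2: add R to get BR; options L={ 0 } R={ 1 } = 1/2
step 3: add B to get BRB; options L={ 0,1/2 } R={ 1 } = 3/4
step 4: add B to get BRBB; options L={ 0,1/2,3/4 } R={ 1 } = 7/8
step 5: add B to get BRBBB; options L={ 0,1/2,3/4,7/8 } R={ 1 } = 15/16
step 6: add R to get BRBBBR; options L={ 0,1/2,3/4,7/8 } R={ 15/16,1 } = 29/32
step 7: add B to get BRBBBRB; options L={ 0,1/2,3/4,7/8,29/32 } R={ 15/16,1 } = 59/64
step 8: add R to get BRBBBRBR; options L={ 0,1/2,3/4,7/8,29/32 } R={ 59/64,15/16,1 } = 117/128
step 9: add R to get BRBBBRBRR; options L={ 0,1/2,3/4,7/8,29/32 } R={ 117/128,59/64,15/16,1 } = 233/256
step 10: add B to get BRBBBRBRRB; options L={ 0,1/2,3/4,7/8,29/32,233/256 } R={ 117/128,59/64,15/16,1 } = 467/512
step 11: add B to get BRBBBRBRRBB; options L={ 0,1/2,3/4,7/8,29/32,233/256,467/512 } R={ 117/128,59/64,15/16,1 } = 935/1024
step 12: add B to get BRBBBRBRRBBB; options L={ 0,1/2,3/4,7/8,29/32,233/256,467/512,935/1024 } R={ 117/128,59/64,15/16,1 } = 1871/2048
step 13: add R to get BRBBBRBRRBBBR; options L={ 0,1/2,3/4,7/8,29/32,233/256,467/512,935/1024 } R={ 1871/2048,117/128,59/64,15/16,1 } = 3741/4096
step 14: add B to get BRBBBRBRRBBBRB; options L={ 0,1/2,3/4,7/8,29/32,233/256,467/512,935/1024,3741/4096 } R={ 1871/2048,117/128,59/64,15/16,1 } = 7483/8192
step 15: add R to get BRBBBRBRRBBBRBR; options L={ 0,1/2,3/4,7/8,29/32,233/256,467/512,935/1024,3741/4096 } R={ 7483/8192,1871/2048,117/128,59/64,15/16,1 } = 14965/16384

14965/16384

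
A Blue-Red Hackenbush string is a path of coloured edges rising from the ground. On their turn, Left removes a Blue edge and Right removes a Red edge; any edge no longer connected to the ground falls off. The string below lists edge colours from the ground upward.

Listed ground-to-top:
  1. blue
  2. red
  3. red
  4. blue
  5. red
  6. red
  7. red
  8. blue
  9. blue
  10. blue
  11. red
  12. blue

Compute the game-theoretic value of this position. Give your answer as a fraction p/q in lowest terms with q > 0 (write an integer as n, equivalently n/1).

Build g(s[:k]) for k = 1..12, string s = blue red red blue red red red blue blue blue red blue.
1 of 12 · b · max L 0 · min R +∞ so 1
2 of 12 · br · max L 0 · min R 1 so 1/2
3 of 12 · brr · max L 0 · min R 1/2 so 1/4
4 of 12 · brrb · max L 1/4 · min R 1/2 so 3/8
5 of 12 · brrbr · max L 1/4 · min R 3/8 so 5/16
6 of 12 · brrbrr · max L 1/4 · min R 5/16 so 9/32
7 of 12 · brrbrrr · max L 1/4 · min R 9/32 so 17/64
8 of 12 · brrbrrrb · max L 17/64 · min R 9/32 so 35/128
9 of 12 · brrbrrrbb · max L 35/128 · min R 9/32 so 71/256
10 of 12 · brrbrrrbbb · max L 71/256 · min R 9/32 so 143/512
11 of 12 · brrbrrrbbbr · max L 71/256 · min R 143/512 so 285/1024
12 of 12 · brrbrrrbbbrb · max L 285/1024 · min R 143/512 so 571/2048

571/2048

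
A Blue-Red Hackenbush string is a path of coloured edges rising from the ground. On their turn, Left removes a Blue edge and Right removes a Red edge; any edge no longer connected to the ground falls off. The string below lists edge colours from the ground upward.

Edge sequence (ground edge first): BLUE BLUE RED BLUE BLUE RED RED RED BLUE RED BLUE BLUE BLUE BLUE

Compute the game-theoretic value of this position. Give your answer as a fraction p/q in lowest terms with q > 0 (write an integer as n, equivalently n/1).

Prefix values for BLUE BLUE RED BLUE BLUE RED RED RED BLUE RED BLUE BLUE BLUE BLUE via {L|R} + simplicity:
step 1: add BLUE to get B; options L={ 0 } R={  } → 1
step 2: add BLUE to get BB; options L={ 0, 1 } R={  } → 2
step 3: add RED to get BBR; options L={ 0, 1 } R={ 2 } → 3/2
step 4: add BLUE to get BBRB; options L={ 0, 1, 3/2 } R={ 2 } → 7/4
step 5: add BLUE to get BBRBB; options L={ 0, 1, 3/2, 7/4 } R={ 2 } → 15/8
step 6: add RED to get BBRBBR; options L={ 0, 1, 3/2, 7/4 } R={ 15/8, 2 } → 29/16
step 7: add RED to get BBRBBRR; options L={ 0, 1, 3/2, 7/4 } R={ 29/16, 15/8, 2 } → 57/32
step 8: add RED to get BBRBBRRR; options L={ 0, 1, 3/2, 7/4 } R={ 57/32, 29/16, 15/8, 2 } → 113/64
step 9: add BLUE to get BBRBBRRRB; options L={ 0, 1, 3/2, 7/4, 113/64 } R={ 57/32, 29/16, 15/8, 2 } → 227/128
step 10: add RED to get BBRBBRRRBR; options L={ 0, 1, 3/2, 7/4, 113/64 } R={ 227/128, 57/32, 29/16, 15/8, 2 } → 453/256
step 11: add BLUE to get BBRBBRRRBRB; options L={ 0, 1, 3/2, 7/4, 113/64, 453/256 } R={ 227/128, 57/32, 29/16, 15/8, 2 } → 907/512
step 12: add BLUE to get BBRBBRRRBRBB; options L={ 0, 1, 3/2, 7/4, 113/64, 453/256, 907/512 } R={ 227/128, 57/32, 29/16, 15/8, 2 } → 1815/1024
step 13: add BLUE to get BBRBBRRRBRBBB; options L={ 0, 1, 3/2, 7/4, 113/64, 453/256, 907/512, 1815/1024 } R={ 227/128, 57/32, 29/16, 15/8, 2 } → 3631/2048
step 14: add BLUE to get BBRBBRRRBRBBBB; options L={ 0, 1, 3/2, 7/4, 113/64, 453/256, 907/512, 1815/1024, 3631/2048 } R={ 227/128, 57/32, 29/16, 15/8, 2 } → 7263/4096

7263/4096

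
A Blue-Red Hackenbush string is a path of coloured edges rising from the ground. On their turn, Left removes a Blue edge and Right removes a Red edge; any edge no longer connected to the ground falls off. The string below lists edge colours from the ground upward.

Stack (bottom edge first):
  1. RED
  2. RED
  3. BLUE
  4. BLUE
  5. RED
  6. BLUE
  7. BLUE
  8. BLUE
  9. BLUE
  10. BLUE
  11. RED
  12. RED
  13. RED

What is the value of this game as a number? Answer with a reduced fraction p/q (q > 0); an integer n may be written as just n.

step 1: add RED to get R; options L={ ∅ } R={ 0 } gives -1
step 2: add RED to get RR; options L={ ∅ } R={ -1, 0 } gives -2
step 3: add BLUE to get RRB; options L={ -2 } R={ -1, 0 } gives -3/2
step 4: add BLUE to get RRBB; options L={ -2, -3/2 } R={ -1, 0 } gives -5/4
step 5: add RED to get RRBBR; options L={ -2, -3/2 } R={ -5/4, -1, 0 } gives -11/8
step 6: add BLUE to get RRBBRB; options L={ -2, -3/2, -11/8 } R={ -5/4, -1, 0 } gives -21/16
step 7: add BLUE to get RRBBRBB; options L={ -2, -3/2, -11/8, -21/16 } R={ -5/4, -1, 0 } gives -41/32
step 8: add BLUE to get RRBBRBBB; options L={ -2, -3/2, -11/8, -21/16, -41/32 } R={ -5/4, -1, 0 } gives -81/64
step 9: add BLUE to get RRBBRBBBB; options L={ -2, -3/2, -11/8, -21/16, -41/32, -81/64 } R={ -5/4, -1, 0 } gives -161/128
step 10: add BLUE to get RRBBRBBBBB; options L={ -2, -3/2, -11/8, -21/16, -41/32, -81/64, -161/128 } R={ -5/4, -1, 0 } gives -321/256
step 11: add RED to get RRBBRBBBBBR; options L={ -2, -3/2, -11/8, -21/16, -41/32, -81/64, -161/128 } R={ -321/256, -5/4, -1, 0 } gives -643/512
step 12: add RED to get RRBBRBBBBBRR; options L={ -2, -3/2, -11/8, -21/16, -41/32, -81/64, -161/128 } R={ -643/512, -321/256, -5/4, -1, 0 } gives -1287/1024
step 13: add RED to get RRBBRBBBBBRRR; options L={ -2, -3/2, -11/8, -21/16, -41/32, -81/64, -161/128 } R={ -1287/1024, -643/512, -321/256, -5/4, -1, 0 } gives -2575/2048

-2575/2048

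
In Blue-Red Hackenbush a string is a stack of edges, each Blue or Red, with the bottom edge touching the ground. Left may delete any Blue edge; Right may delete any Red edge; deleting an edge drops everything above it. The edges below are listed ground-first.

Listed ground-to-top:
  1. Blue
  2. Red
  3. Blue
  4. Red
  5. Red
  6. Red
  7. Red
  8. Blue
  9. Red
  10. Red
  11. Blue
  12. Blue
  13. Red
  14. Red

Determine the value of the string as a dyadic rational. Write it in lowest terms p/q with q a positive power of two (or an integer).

Prefix values for Blue Red Blue Red Red Red Red Blue Red Red Blue Blue Red Red via {L|R} + simplicity:
B: Left { 0 }, Right { none } — simplest 1
BR: Left { 0 }, Right { 1 } — simplest 1/2
BRB: Left { 0, 1/2 }, Right { 1 } — simplest 3/4
BRBR: Left { 0, 1/2 }, Right { 3/4, 1 } — simplest 5/8
BRBRR: Left { 0, 1/2 }, Right { 5/8, 3/4, 1 } — simplest 9/16
BRBRRR: Left { 0, 1/2 }, Right { 9/16, 5/8, 3/4, 1 } — simplest 17/32
BRBRRRR: Left { 0, 1/2 }, Right { 17/32, 9/16, 5/8, 3/4, 1 } — simplest 33/64
BRBRRRRB: Left { 0, 1/2, 33/64 }, Right { 17/32, 9/16, 5/8, 3/4, 1 } — simplest 67/128
BRBRRRRBR: Left { 0, 1/2, 33/64 }, Right { 67/128, 17/32, 9/16, 5/8, 3/4, 1 } — simplest 133/256
BRBRRRRBRR: Left { 0, 1/2, 33/64 }, Right { 133/256, 67/128, 17/32, 9/16, 5/8, 3/4, 1 } — simplest 265/512
BRBRRRRBRRB: Left { 0, 1/2, 33/64, 265/512 }, Right { 133/256, 67/128, 17/32, 9/16, 5/8, 3/4, 1 } — simplest 531/1024
BRBRRRRBRRBB: Left { 0, 1/2, 33/64, 265/512, 531/1024 }, Right { 133/256, 67/128, 17/32, 9/16, 5/8, 3/4, 1 } — simplest 1063/2048
BRBRRRRBRRBBR: Left { 0, 1/2, 33/64, 265/512, 531/1024 }, Right { 1063/2048, 133/256, 67/128, 17/32, 9/16, 5/8, 3/4, 1 } — simplest 2125/4096
BRBRRRRBRRBBRR: Left { 0, 1/2, 33/64, 265/512, 531/1024 }, Right { 2125/4096, 1063/2048, 133/256, 67/128, 17/32, 9/16, 5/8, 3/4, 1 } — simplest 4249/8192

4249/8192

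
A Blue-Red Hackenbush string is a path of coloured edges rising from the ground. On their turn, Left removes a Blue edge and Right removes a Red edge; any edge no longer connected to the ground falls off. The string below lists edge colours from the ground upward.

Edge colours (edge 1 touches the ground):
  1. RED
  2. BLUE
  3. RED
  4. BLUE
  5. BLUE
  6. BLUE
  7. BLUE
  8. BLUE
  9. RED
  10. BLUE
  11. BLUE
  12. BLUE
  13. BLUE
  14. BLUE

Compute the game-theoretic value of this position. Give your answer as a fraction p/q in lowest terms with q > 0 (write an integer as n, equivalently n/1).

step 1: add RED to get R; options L={ — } R={ 0 } = -1
step 2: add BLUE to get RB; options L={ -1 } R={ 0 } = -1/2
step 3: add RED to get RBR; options L={ -1 } R={ -1/2, 0 } = -3/4
step 4: add BLUE to get RBRB; options L={ -1, -3/4 } R={ -1/2, 0 } = -5/8
step 5: add BLUE to get RBRBB; options L={ -1, -3/4, -5/8 } R={ -1/2, 0 } = -9/16
step 6: add BLUE to get RBRBBB; options L={ -1, -3/4, -5/8, -9/16 } R={ -1/2, 0 } = -17/32
step 7: add BLUE to get RBRBBBB; options L={ -1, -3/4, -5/8, -9/16, -17/32 } R={ -1/2, 0 } = -33/64
step 8: add BLUE to get RBRBBBBB; options L={ -1, -3/4, -5/8, -9/16, -17/32, -33/64 } R={ -1/2, 0 } = -65/128
step 9: add RED to get RBRBBBBBR; options L={ -1, -3/4, -5/8, -9/16, -17/32, -33/64 } R={ -65/128, -1/2, 0 } = -131/256
step 10: add BLUE to get RBRBBBBBRB; options L={ -1, -3/4, -5/8, -9/16, -17/32, -33/64, -131/256 } R={ -65/128, -1/2, 0 } = -261/512
step 11: add BLUE to get RBRBBBBBRBB; options L={ -1, -3/4, -5/8, -9/16, -17/32, -33/64, -131/256, -261/512 } R={ -65/128, -1/2, 0 } = -521/1024
step 12: add BLUE to get RBRBBBBBRBBB; options L={ -1, -3/4, -5/8, -9/16, -17/32, -33/64, -131/256, -261/512, -521/1024 } R={ -65/128, -1/2, 0 } = -1041/2048
step 13: add BLUE to get RBRBBBBBRBBBB; options L={ -1, -3/4, -5/8, -9/16, -17/32, -33/64, -131/256, -261/512, -521/1024, -1041/2048 } R={ -65/128, -1/2, 0 } = -2081/4096
step 14: add BLUE to get RBRBBBBBRBBBBB; options L={ -1, -3/4, -5/8, -9/16, -17/32, -33/64, -131/256, -261/512, -521/1024, -1041/2048, -2081/4096 } R={ -65/128, -1/2, 0 } = -4161/8192

-4161/8192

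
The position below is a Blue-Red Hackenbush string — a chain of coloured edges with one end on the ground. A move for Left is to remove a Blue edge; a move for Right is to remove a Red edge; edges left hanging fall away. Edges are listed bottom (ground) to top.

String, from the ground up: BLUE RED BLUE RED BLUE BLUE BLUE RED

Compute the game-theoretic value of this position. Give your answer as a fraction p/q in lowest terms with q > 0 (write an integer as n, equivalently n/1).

93/128

g(B) = { 0 | — } ⇒ 1
g(BR) = { 0 | 1 } ⇒ 1/2
g(BRB) = { 0,1/2 | 1 } ⇒ 3/4
g(BRBR) = { 0,1/2 | 3/4,1 } ⇒ 5/8
g(BRBRB) = { 0,1/2,5/8 | 3/4,1 } ⇒ 11/16
g(BRBRBB) = { 0,1/2,5/8,11/16 | 3/4,1 } ⇒ 23/32
g(BRBRBBB) = { 0,1/2,5/8,11/16,23/32 | 3/4,1 } ⇒ 47/64
g(BRBRBBBR) = { 0,1/2,5/8,11/16,23/32 | 47/64,3/4,1 } ⇒ 93/128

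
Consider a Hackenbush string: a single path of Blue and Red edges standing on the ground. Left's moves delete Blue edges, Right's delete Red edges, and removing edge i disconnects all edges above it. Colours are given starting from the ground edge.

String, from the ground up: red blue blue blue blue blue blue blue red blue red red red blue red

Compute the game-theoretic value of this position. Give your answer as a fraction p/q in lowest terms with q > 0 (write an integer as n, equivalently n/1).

-187/16384

r: Left { · }, Right { 0 } ⇒ simplest -1
rb: Left { -1 }, Right { 0 } ⇒ simplest -1/2
rbb: Left { -1; -1/2 }, Right { 0 } ⇒ simplest -1/4
rbbb: Left { -1; -1/2; -1/4 }, Right { 0 } ⇒ simplest -1/8
rbbbb: Left { -1; -1/2; -1/4; -1/8 }, Right { 0 } ⇒ simplest -1/16
rbbbbb: Left { -1; -1/2; -1/4; -1/8; -1/16 }, Right { 0 } ⇒ simplest -1/32
rbbbbbb: Left { -1; -1/2; -1/4; -1/8; -1/16; -1/32 }, Right { 0 } ⇒ simplest -1/64
rbbbbbbb: Left { -1; -1/2; -1/4; -1/8; -1/16; -1/32; -1/64 }, Right { 0 } ⇒ simplest -1/128
rbbbbbbbr: Left { -1; -1/2; -1/4; -1/8; -1/16; -1/32; -1/64 }, Right { -1/128; 0 } ⇒ simplest -3/256
rbbbbbbbrb: Left { -1; -1/2; -1/4; -1/8; -1/16; -1/32; -1/64; -3/256 }, Right { -1/128; 0 } ⇒ simplest -5/512
rbbbbbbbrbr: Left { -1; -1/2; -1/4; -1/8; -1/16; -1/32; -1/64; -3/256 }, Right { -5/512; -1/128; 0 } ⇒ simplest -11/1024
rbbbbbbbrbrr: Left { -1; -1/2; -1/4; -1/8; -1/16; -1/32; -1/64; -3/256 }, Right { -11/1024; -5/512; -1/128; 0 } ⇒ simplest -23/2048
rbbbbbbbrbrrr: Left { -1; -1/2; -1/4; -1/8; -1/16; -1/32; -1/64; -3/256 }, Right { -23/2048; -11/1024; -5/512; -1/128; 0 } ⇒ simplest -47/4096
rbbbbbbbrbrrrb: Left { -1; -1/2; -1/4; -1/8; -1/16; -1/32; -1/64; -3/256; -47/4096 }, Right { -23/2048; -11/1024; -5/512; -1/128; 0 } ⇒ simplest -93/8192
rbbbbbbbrbrrrbr: Left { -1; -1/2; -1/4; -1/8; -1/16; -1/32; -1/64; -3/256; -47/4096 }, Right { -93/8192; -23/2048; -11/1024; -5/512; -1/128; 0 } ⇒ simplest -187/16384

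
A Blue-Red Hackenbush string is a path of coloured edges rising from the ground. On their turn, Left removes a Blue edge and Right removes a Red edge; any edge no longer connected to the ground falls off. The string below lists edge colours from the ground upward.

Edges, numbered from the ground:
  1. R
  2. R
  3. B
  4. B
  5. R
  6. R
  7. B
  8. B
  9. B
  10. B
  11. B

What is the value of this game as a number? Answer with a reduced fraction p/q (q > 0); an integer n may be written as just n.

Prefix values for R R B B R R B B B B B via {L|R} + simplicity:
R: Left { (no moves) }, Right { 0 } — simplest -1
RR: Left { (no moves) }, Right { -1 0 } — simplest -2
RRB: Left { -2 }, Right { -1 0 } — simplest -3/2
RRBB: Left { -2 -3/2 }, Right { -1 0 } — simplest -5/4
RRBBR: Left { -2 -3/2 }, Right { -5/4 -1 0 } — simplest -11/8
RRBBRR: Left { -2 -3/2 }, Right { -11/8 -5/4 -1 0 } — simplest -23/16
RRBBRRB: Left { -2 -3/2 -23/16 }, Right { -11/8 -5/4 -1 0 } — simplest -45/32
RRBBRRBB: Left { -2 -3/2 -23/16 -45/32 }, Right { -11/8 -5/4 -1 0 } — simplest -89/64
RRBBRRBBB: Left { -2 -3/2 -23/16 -45/32 -89/64 }, Right { -11/8 -5/4 -1 0 } — simplest -177/128
RRBBRRBBBB: Left { -2 -3/2 -23/16 -45/32 -89/64 -177/128 }, Right { -11/8 -5/4 -1 0 } — simplest -353/256
RRBBRRBBBBB: Left { -2 -3/2 -23/16 -45/32 -89/64 -177/128 -353/256 }, Right { -11/8 -5/4 -1 0 } — simplest -705/512

-705/512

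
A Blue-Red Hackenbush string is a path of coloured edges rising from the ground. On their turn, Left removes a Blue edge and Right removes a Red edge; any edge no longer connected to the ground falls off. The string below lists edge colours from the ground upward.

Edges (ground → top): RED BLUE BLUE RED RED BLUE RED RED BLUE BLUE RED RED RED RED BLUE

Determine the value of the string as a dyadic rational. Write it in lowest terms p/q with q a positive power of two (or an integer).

-6973/16384

R: Left { — }, Right { 0 } so simplest -1
RB: Left { -1 }, Right { 0 } so simplest -1/2
RBB: Left { -1; -1/2 }, Right { 0 } so simplest -1/4
RBBR: Left { -1; -1/2 }, Right { -1/4; 0 } so simplest -3/8
RBBRR: Left { -1; -1/2 }, Right { -3/8; -1/4; 0 } so simplest -7/16
RBBRRB: Left { -1; -1/2; -7/16 }, Right { -3/8; -1/4; 0 } so simplest -13/32
RBBRRBR: Left { -1; -1/2; -7/16 }, Right { -13/32; -3/8; -1/4; 0 } so simplest -27/64
RBBRRBRR: Left { -1; -1/2; -7/16 }, Right { -27/64; -13/32; -3/8; -1/4; 0 } so simplest -55/128
RBBRRBRRB: Left { -1; -1/2; -7/16; -55/128 }, Right { -27/64; -13/32; -3/8; -1/4; 0 } so simplest -109/256
RBBRRBRRBB: Left { -1; -1/2; -7/16; -55/128; -109/256 }, Right { -27/64; -13/32; -3/8; -1/4; 0 } so simplest -217/512
RBBRRBRRBBR: Left { -1; -1/2; -7/16; -55/128; -109/256 }, Right { -217/512; -27/64; -13/32; -3/8; -1/4; 0 } so simplest -435/1024
RBBRRBRRBBRR: Left { -1; -1/2; -7/16; -55/128; -109/256 }, Right { -435/1024; -217/512; -27/64; -13/32; -3/8; -1/4; 0 } so simplest -871/2048
RBBRRBRRBBRRR: Left { -1; -1/2; -7/16; -55/128; -109/256 }, Right { -871/2048; -435/1024; -217/512; -27/64; -13/32; -3/8; -1/4; 0 } so simplest -1743/4096
RBBRRBRRBBRRRR: Left { -1; -1/2; -7/16; -55/128; -109/256 }, Right { -1743/4096; -871/2048; -435/1024; -217/512; -27/64; -13/32; -3/8; -1/4; 0 } so simplest -3487/8192
RBBRRBRRBBRRRRB: Left { -1; -1/2; -7/16; -55/128; -109/256; -3487/8192 }, Right { -1743/4096; -871/2048; -435/1024; -217/512; -27/64; -13/32; -3/8; -1/4; 0 } so simplest -6973/16384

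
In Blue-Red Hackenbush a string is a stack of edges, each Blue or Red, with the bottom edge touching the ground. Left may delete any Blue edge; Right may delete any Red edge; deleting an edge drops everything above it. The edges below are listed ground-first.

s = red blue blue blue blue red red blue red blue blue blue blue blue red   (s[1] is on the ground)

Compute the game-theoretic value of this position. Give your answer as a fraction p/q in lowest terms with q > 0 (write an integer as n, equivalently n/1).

-1667/16384

Prefix values for red blue blue blue blue red red blue red blue blue blue blue blue red via {L|R} + simplicity:
v(r) = { · | 0 } so -1
v(rb) = { -1 | 0 } so -1/2
v(rbb) = { -1,-1/2 | 0 } so -1/4
v(rbbb) = { -1,-1/2,-1/4 | 0 } so -1/8
v(rbbbb) = { -1,-1/2,-1/4,-1/8 | 0 } so -1/16
v(rbbbbr) = { -1,-1/2,-1/4,-1/8 | -1/16,0 } so -3/32
v(rbbbbrr) = { -1,-1/2,-1/4,-1/8 | -3/32,-1/16,0 } so -7/64
v(rbbbbrrb) = { -1,-1/2,-1/4,-1/8,-7/64 | -3/32,-1/16,0 } so -13/128
v(rbbbbrrbr) = { -1,-1/2,-1/4,-1/8,-7/64 | -13/128,-3/32,-1/16,0 } so -27/256
v(rbbbbrrbrb) = { -1,-1/2,-1/4,-1/8,-7/64,-27/256 | -13/128,-3/32,-1/16,0 } so -53/512
v(rbbbbrrbrbb) = { -1,-1/2,-1/4,-1/8,-7/64,-27/256,-53/512 | -13/128,-3/32,-1/16,0 } so -105/1024
v(rbbbbrrbrbbb) = { -1,-1/2,-1/4,-1/8,-7/64,-27/256,-53/512,-105/1024 | -13/128,-3/32,-1/16,0 } so -209/2048
v(rbbbbrrbrbbbb) = { -1,-1/2,-1/4,-1/8,-7/64,-27/256,-53/512,-105/1024,-209/2048 | -13/128,-3/32,-1/16,0 } so -417/4096
v(rbbbbrrbrbbbbb) = { -1,-1/2,-1/4,-1/8,-7/64,-27/256,-53/512,-105/1024,-209/2048,-417/4096 | -13/128,-3/32,-1/16,0 } so -833/8192
v(rbbbbrrbrbbbbbr) = { -1,-1/2,-1/4,-1/8,-7/64,-27/256,-53/512,-105/1024,-209/2048,-417/4096 | -833/8192,-13/128,-3/32,-1/16,0 } so -1667/16384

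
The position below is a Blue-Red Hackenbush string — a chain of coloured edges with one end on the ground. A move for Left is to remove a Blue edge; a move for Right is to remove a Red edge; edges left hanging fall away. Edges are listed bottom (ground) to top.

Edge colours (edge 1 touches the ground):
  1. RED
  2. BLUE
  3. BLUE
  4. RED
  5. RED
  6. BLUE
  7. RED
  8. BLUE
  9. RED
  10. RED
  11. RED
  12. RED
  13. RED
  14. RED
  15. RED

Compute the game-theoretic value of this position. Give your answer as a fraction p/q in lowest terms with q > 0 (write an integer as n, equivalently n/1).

-6911/16384

value_1 [R]  L=[]  R=[0]  gives -1
value_2 [RB]  L=[-1]  R=[0]  gives -1/2
value_3 [RBB]  L=[-1; -1/2]  R=[0]  gives -1/4
value_4 [RBBR]  L=[-1; -1/2]  R=[-1/4; 0]  gives -3/8
value_5 [RBBRR]  L=[-1; -1/2]  R=[-3/8; -1/4; 0]  gives -7/16
value_6 [RBBRRB]  L=[-1; -1/2; -7/16]  R=[-3/8; -1/4; 0]  gives -13/32
value_7 [RBBRRBR]  L=[-1; -1/2; -7/16]  R=[-13/32; -3/8; -1/4; 0]  gives -27/64
value_8 [RBBRRBRB]  L=[-1; -1/2; -7/16; -27/64]  R=[-13/32; -3/8; -1/4; 0]  gives -53/128
value_9 [RBBRRBRBR]  L=[-1; -1/2; -7/16; -27/64]  R=[-53/128; -13/32; -3/8; -1/4; 0]  gives -107/256
value_10 [RBBRRBRBRR]  L=[-1; -1/2; -7/16; -27/64]  R=[-107/256; -53/128; -13/32; -3/8; -1/4; 0]  gives -215/512
value_11 [RBBRRBRBRRR]  L=[-1; -1/2; -7/16; -27/64]  R=[-215/512; -107/256; -53/128; -13/32; -3/8; -1/4; 0]  gives -431/1024
value_12 [RBBRRBRBRRRR]  L=[-1; -1/2; -7/16; -27/64]  R=[-431/1024; -215/512; -107/256; -53/128; -13/32; -3/8; -1/4; 0]  gives -863/2048
value_13 [RBBRRBRBRRRRR]  L=[-1; -1/2; -7/16; -27/64]  R=[-863/2048; -431/1024; -215/512; -107/256; -53/128; -13/32; -3/8; -1/4; 0]  gives -1727/4096
value_14 [RBBRRBRBRRRRRR]  L=[-1; -1/2; -7/16; -27/64]  R=[-1727/4096; -863/2048; -431/1024; -215/512; -107/256; -53/128; -13/32; -3/8; -1/4; 0]  gives -3455/8192
value_15 [RBBRRBRBRRRRRRR]  L=[-1; -1/2; -7/16; -27/64]  R=[-3455/8192; -1727/4096; -863/2048; -431/1024; -215/512; -107/256; -53/128; -13/32; -3/8; -1/4; 0]  gives -6911/16384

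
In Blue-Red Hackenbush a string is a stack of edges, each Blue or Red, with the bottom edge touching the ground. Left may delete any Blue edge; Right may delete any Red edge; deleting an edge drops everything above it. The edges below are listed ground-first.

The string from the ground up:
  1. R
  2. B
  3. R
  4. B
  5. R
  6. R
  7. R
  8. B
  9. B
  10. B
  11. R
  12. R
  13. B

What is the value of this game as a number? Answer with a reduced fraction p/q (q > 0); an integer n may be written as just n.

-2957/4096

Build val(s[:k]) for k = 1..13, string s = R B R B R R R B B B R R B.
edge 1 of 13 (R): { none | 0 } gives -1
edge 2 of 13 (B): { -1 | 0 } gives -1/2
edge 3 of 13 (R): { -1 | -1/2; 0 } gives -3/4
edge 4 of 13 (B): { -1; -3/4 | -1/2; 0 } gives -5/8
edge 5 of 13 (R): { -1; -3/4 | -5/8; -1/2; 0 } gives -11/16
edge 6 of 13 (R): { -1; -3/4 | -11/16; -5/8; -1/2; 0 } gives -23/32
edge 7 of 13 (R): { -1; -3/4 | -23/32; -11/16; -5/8; -1/2; 0 } gives -47/64
edge 8 of 13 (B): { -1; -3/4; -47/64 | -23/32; -11/16; -5/8; -1/2; 0 } gives -93/128
edge 9 of 13 (B): { -1; -3/4; -47/64; -93/128 | -23/32; -11/16; -5/8; -1/2; 0 } gives -185/256
edge 10 of 13 (B): { -1; -3/4; -47/64; -93/128; -185/256 | -23/32; -11/16; -5/8; -1/2; 0 } gives -369/512
edge 11 of 13 (R): { -1; -3/4; -47/64; -93/128; -185/256 | -369/512; -23/32; -11/16; -5/8; -1/2; 0 } gives -739/1024
edge 12 of 13 (R): { -1; -3/4; -47/64; -93/128; -185/256 | -739/1024; -369/512; -23/32; -11/16; -5/8; -1/2; 0 } gives -1479/2048
edge 13 of 13 (B): { -1; -3/4; -47/64; -93/128; -185/256; -1479/2048 | -739/1024; -369/512; -23/32; -11/16; -5/8; -1/2; 0 } gives -2957/4096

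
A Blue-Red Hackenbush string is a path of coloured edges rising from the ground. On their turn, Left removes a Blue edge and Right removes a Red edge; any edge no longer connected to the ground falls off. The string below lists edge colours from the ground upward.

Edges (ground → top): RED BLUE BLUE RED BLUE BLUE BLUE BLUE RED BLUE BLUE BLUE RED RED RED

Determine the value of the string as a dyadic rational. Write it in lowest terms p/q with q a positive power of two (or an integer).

Prefix values for RED BLUE BLUE RED BLUE BLUE BLUE BLUE RED BLUE BLUE BLUE RED RED RED via {L|R} + simplicity:
R: Left { none }, Right { 0 } → simplest -1
RB: Left { -1 }, Right { 0 } → simplest -1/2
RBB: Left { -1 -1/2 }, Right { 0 } → simplest -1/4
RBBR: Left { -1 -1/2 }, Right { -1/4 0 } → simplest -3/8
RBBRB: Left { -1 -1/2 -3/8 }, Right { -1/4 0 } → simplest -5/16
RBBRBB: Left { -1 -1/2 -3/8 -5/16 }, Right { -1/4 0 } → simplest -9/32
RBBRBBB: Left { -1 -1/2 -3/8 -5/16 -9/32 }, Right { -1/4 0 } → simplest -17/64
RBBRBBBB: Left { -1 -1/2 -3/8 -5/16 -9/32 -17/64 }, Right { -1/4 0 } → simplest -33/128
RBBRBBBBR: Left { -1 -1/2 -3/8 -5/16 -9/32 -17/64 }, Right { -33/128 -1/4 0 } → simplest -67/256
RBBRBBBBRB: Left { -1 -1/2 -3/8 -5/16 -9/32 -17/64 -67/256 }, Right { -33/128 -1/4 0 } → simplest -133/512
RBBRBBBBRBB: Left { -1 -1/2 -3/8 -5/16 -9/32 -17/64 -67/256 -133/512 }, Right { -33/128 -1/4 0 } → simplest -265/1024
RBBRBBBBRBBB: Left { -1 -1/2 -3/8 -5/16 -9/32 -17/64 -67/256 -133/512 -265/1024 }, Right { -33/128 -1/4 0 } → simplest -529/2048
RBBRBBBBRBBBR: Left { -1 -1/2 -3/8 -5/16 -9/32 -17/64 -67/256 -133/512 -265/1024 }, Right { -529/2048 -33/128 -1/4 0 } → simplest -1059/4096
RBBRBBBBRBBBRR: Left { -1 -1/2 -3/8 -5/16 -9/32 -17/64 -67/256 -133/512 -265/1024 }, Right { -1059/4096 -529/2048 -33/128 -1/4 0 } → simplest -2119/8192
RBBRBBBBRBBBRRR: Left { -1 -1/2 -3/8 -5/16 -9/32 -17/64 -67/256 -133/512 -265/1024 }, Right { -2119/8192 -1059/4096 -529/2048 -33/128 -1/4 0 } → simplest -4239/16384

-4239/16384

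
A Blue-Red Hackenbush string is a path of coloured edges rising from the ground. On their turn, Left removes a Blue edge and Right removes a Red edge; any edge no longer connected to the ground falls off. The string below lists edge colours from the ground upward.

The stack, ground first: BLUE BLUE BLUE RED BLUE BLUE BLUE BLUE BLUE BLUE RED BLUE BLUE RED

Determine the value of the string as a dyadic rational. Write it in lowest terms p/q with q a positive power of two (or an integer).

6125/2048

edge 1 of 14 (BLUE): { 0 | (no moves) } so 1
edge 2 of 14 (BLUE): { 0,1 | (no moves) } so 2
edge 3 of 14 (BLUE): { 0,1,2 | (no moves) } so 3
edge 4 of 14 (RED): { 0,1,2 | 3 } so 5/2
edge 5 of 14 (BLUE): { 0,1,2,5/2 | 3 } so 11/4
edge 6 of 14 (BLUE): { 0,1,2,5/2,11/4 | 3 } so 23/8
edge 7 of 14 (BLUE): { 0,1,2,5/2,11/4,23/8 | 3 } so 47/16
edge 8 of 14 (BLUE): { 0,1,2,5/2,11/4,23/8,47/16 | 3 } so 95/32
edge 9 of 14 (BLUE): { 0,1,2,5/2,11/4,23/8,47/16,95/32 | 3 } so 191/64
edge 10 of 14 (BLUE): { 0,1,2,5/2,11/4,23/8,47/16,95/32,191/64 | 3 } so 383/128
edge 11 of 14 (RED): { 0,1,2,5/2,11/4,23/8,47/16,95/32,191/64 | 383/128,3 } so 765/256
edge 12 of 14 (BLUE): { 0,1,2,5/2,11/4,23/8,47/16,95/32,191/64,765/256 | 383/128,3 } so 1531/512
edge 13 of 14 (BLUE): { 0,1,2,5/2,11/4,23/8,47/16,95/32,191/64,765/256,1531/512 | 383/128,3 } so 3063/1024
edge 14 of 14 (RED): { 0,1,2,5/2,11/4,23/8,47/16,95/32,191/64,765/256,1531/512 | 3063/1024,383/128,3 } so 6125/2048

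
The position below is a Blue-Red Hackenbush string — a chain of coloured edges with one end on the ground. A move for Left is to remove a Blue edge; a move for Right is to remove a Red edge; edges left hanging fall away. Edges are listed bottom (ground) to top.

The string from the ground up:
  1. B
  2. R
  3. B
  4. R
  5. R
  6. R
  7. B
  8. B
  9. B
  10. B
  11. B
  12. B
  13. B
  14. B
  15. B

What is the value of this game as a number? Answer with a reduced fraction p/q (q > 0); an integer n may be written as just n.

9215/16384

B: Left { 0 }, Right { · } — simplest 1
BR: Left { 0 }, Right { 1 } — simplest 1/2
BRB: Left { 0; 1/2 }, Right { 1 } — simplest 3/4
BRBR: Left { 0; 1/2 }, Right { 3/4; 1 } — simplest 5/8
BRBRR: Left { 0; 1/2 }, Right { 5/8; 3/4; 1 } — simplest 9/16
BRBRRR: Left { 0; 1/2 }, Right { 9/16; 5/8; 3/4; 1 } — simplest 17/32
BRBRRRB: Left { 0; 1/2; 17/32 }, Right { 9/16; 5/8; 3/4; 1 } — simplest 35/64
BRBRRRBB: Left { 0; 1/2; 17/32; 35/64 }, Right { 9/16; 5/8; 3/4; 1 } — simplest 71/128
BRBRRRBBB: Left { 0; 1/2; 17/32; 35/64; 71/128 }, Right { 9/16; 5/8; 3/4; 1 } — simplest 143/256
BRBRRRBBBB: Left { 0; 1/2; 17/32; 35/64; 71/128; 143/256 }, Right { 9/16; 5/8; 3/4; 1 } — simplest 287/512
BRBRRRBBBBB: Left { 0; 1/2; 17/32; 35/64; 71/128; 143/256; 287/512 }, Right { 9/16; 5/8; 3/4; 1 } — simplest 575/1024
BRBRRRBBBBBB: Left { 0; 1/2; 17/32; 35/64; 71/128; 143/256; 287/512; 575/1024 }, Right { 9/16; 5/8; 3/4; 1 } — simplest 1151/2048
BRBRRRBBBBBBB: Left { 0; 1/2; 17/32; 35/64; 71/128; 143/256; 287/512; 575/1024; 1151/2048 }, Right { 9/16; 5/8; 3/4; 1 } — simplest 2303/4096
BRBRRRBBBBBBBB: Left { 0; 1/2; 17/32; 35/64; 71/128; 143/256; 287/512; 575/1024; 1151/2048; 2303/4096 }, Right { 9/16; 5/8; 3/4; 1 } — simplest 4607/8192
BRBRRRBBBBBBBBB: Left { 0; 1/2; 17/32; 35/64; 71/128; 143/256; 287/512; 575/1024; 1151/2048; 2303/4096; 4607/8192 }, Right { 9/16; 5/8; 3/4; 1 } — simplest 9215/16384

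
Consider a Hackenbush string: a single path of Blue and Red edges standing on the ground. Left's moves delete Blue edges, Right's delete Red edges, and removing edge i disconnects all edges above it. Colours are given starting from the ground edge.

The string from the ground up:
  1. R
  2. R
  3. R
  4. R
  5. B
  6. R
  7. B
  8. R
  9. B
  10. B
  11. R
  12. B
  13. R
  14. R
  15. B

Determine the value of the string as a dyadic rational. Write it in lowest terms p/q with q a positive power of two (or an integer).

-7469/2048

Prefix values for R R R R B R B R B B R B R R B via {L|R} + simplicity:
val_1 [R]  L=[(no moves)]  R=[0]  => -1
val_2 [RR]  L=[(no moves)]  R=[-1; 0]  => -2
val_3 [RRR]  L=[(no moves)]  R=[-2; -1; 0]  => -3
val_4 [RRRR]  L=[(no moves)]  R=[-3; -2; -1; 0]  => -4
val_5 [RRRRB]  L=[-4]  R=[-3; -2; -1; 0]  => -7/2
val_6 [RRRRBR]  L=[-4]  R=[-7/2; -3; -2; -1; 0]  => -15/4
val_7 [RRRRBRB]  L=[-4; -15/4]  R=[-7/2; -3; -2; -1; 0]  => -29/8
val_8 [RRRRBRBR]  L=[-4; -15/4]  R=[-29/8; -7/2; -3; -2; -1; 0]  => -59/16
val_9 [RRRRBRBRB]  L=[-4; -15/4; -59/16]  R=[-29/8; -7/2; -3; -2; -1; 0]  => -117/32
val_10 [RRRRBRBRBB]  L=[-4; -15/4; -59/16; -117/32]  R=[-29/8; -7/2; -3; -2; -1; 0]  => -233/64
val_11 [RRRRBRBRBBR]  L=[-4; -15/4; -59/16; -117/32]  R=[-233/64; -29/8; -7/2; -3; -2; -1; 0]  => -467/128
val_12 [RRRRBRBRBBRB]  L=[-4; -15/4; -59/16; -117/32; -467/128]  R=[-233/64; -29/8; -7/2; -3; -2; -1; 0]  => -933/256
val_13 [RRRRBRBRBBRBR]  L=[-4; -15/4; -59/16; -117/32; -467/128]  R=[-933/256; -233/64; -29/8; -7/2; -3; -2; -1; 0]  => -1867/512
val_14 [RRRRBRBRBBRBRR]  L=[-4; -15/4; -59/16; -117/32; -467/128]  R=[-1867/512; -933/256; -233/64; -29/8; -7/2; -3; -2; -1; 0]  => -3735/1024
val_15 [RRRRBRBRBBRBRRB]  L=[-4; -15/4; -59/16; -117/32; -467/128; -3735/1024]  R=[-1867/512; -933/256; -233/64; -29/8; -7/2; -3; -2; -1; 0]  => -7469/2048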